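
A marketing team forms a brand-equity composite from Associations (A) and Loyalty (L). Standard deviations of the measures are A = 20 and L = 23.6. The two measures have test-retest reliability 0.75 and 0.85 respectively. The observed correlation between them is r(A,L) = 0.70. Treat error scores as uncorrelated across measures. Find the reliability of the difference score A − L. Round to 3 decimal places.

Var(A−L) = 20² + 23.6² − 2·20·23.6·0.70 = 956.96 − 660.8 = 296.16.
Under uncorrelated errors the observed covariances equal the true-score covariances, so only the own-variance terms attenuate.
True-score variance = [20²·0.75 + 23.6²·0.85] − 660.8 = 773.416 − 660.8 = 112.616.
Reliability = 112.616 / 296.16 = 0.380.

0.380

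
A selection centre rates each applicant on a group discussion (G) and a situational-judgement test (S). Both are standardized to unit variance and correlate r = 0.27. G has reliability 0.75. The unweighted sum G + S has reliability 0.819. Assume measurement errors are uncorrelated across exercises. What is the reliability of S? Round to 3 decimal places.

Var(G+S) = 2 + 2·0.27 = 2.540.
True-score variance = ρ_G + ρ_S + 2·0.27, so 0.819 = (0.75 + ρ_S + 0.54) / 2.540.
ρ_S = 0.819·2.540 − 0.75 − 0.54 = 0.790.

0.790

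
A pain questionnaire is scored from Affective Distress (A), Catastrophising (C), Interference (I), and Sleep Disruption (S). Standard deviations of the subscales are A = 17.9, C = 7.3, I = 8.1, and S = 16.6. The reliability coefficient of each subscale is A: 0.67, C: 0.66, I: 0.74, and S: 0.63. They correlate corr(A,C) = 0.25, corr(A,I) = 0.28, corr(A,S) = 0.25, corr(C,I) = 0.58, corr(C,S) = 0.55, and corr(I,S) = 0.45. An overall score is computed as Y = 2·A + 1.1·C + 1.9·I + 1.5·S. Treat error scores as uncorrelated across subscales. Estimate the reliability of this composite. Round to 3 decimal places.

0.807

Var(Y) = 2²·17.9² + 1.1²·7.3² + 1.9²·8.1² + 1.5²·16.6² + 2·[2.2·17.9·7.3·0.25 + 3.8·17.9·8.1·0.28 + 3·17.9·16.6·0.25 + 2.09·7.3·8.1·0.58 + 1.65·7.3·16.6·0.55 + 2.85·8.1·16.6·0.45] = 2202.98 + 1606.17 = 3809.16.
Because errors are independent across components, Cov(Tᵢ,Tⱼ) = Cov(Xᵢ,Xⱼ); the off-diagonal part of the true-score variance is the same as above.
True-score variance = [2²·17.9²·0.67 + 1.1²·7.3²·0.66 + 1.9²·8.1²·0.74 + 1.5²·16.6²·0.63] + 1606.17 = 1467.13 + 1606.17 = 3073.31.
Reliability = 3073.31 / 3809.16 = 0.807.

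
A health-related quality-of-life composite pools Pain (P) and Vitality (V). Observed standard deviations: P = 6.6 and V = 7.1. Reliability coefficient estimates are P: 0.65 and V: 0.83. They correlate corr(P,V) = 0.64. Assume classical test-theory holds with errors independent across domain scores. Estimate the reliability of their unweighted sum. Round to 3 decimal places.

Var(P+V) = 6.6² + 7.1² + 2·[6.6·7.1·0.64] = 93.97 + 59.9808 = 153.951.
With uncorrelated errors the cross-covariances are all true-score covariance, so they carry over unchanged; only the diagonal terms shrink to ρᵢσᵢ².
True-score variance = [6.6²·0.65 + 7.1²·0.83] + 59.9808 = 70.1543 + 59.9808 = 130.135.
Reliability = 130.135 / 153.951 = 0.845.

0.845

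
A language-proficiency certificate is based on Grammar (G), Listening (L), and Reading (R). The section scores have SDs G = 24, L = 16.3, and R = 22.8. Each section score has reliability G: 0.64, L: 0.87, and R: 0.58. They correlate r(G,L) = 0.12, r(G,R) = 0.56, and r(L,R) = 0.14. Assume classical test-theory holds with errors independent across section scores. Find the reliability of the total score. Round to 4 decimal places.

Var(G+L+R) = 24² + 16.3² + 22.8² + 2·[24·16.3·0.12 + 24·22.8·0.56 + 16.3·22.8·0.14] = 1361.53 + 810.811 = 2172.34.
Under uncorrelated errors the observed covariances equal the true-score covariances, so only the own-variance terms attenuate.
True-score variance = [24²·0.64 + 16.3²·0.87 + 22.8²·0.58] + 810.811 = 901.298 + 810.811 = 1712.11.
Reliability = 1712.11 / 2172.34 = 0.7881.

0.7881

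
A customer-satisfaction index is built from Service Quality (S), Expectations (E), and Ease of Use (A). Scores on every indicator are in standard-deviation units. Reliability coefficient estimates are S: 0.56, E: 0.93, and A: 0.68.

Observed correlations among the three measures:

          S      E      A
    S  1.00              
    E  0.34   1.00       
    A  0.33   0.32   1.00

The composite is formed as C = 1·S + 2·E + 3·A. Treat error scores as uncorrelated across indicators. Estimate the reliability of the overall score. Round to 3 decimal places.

0.830

Var(C) = 1 + 2² + 3² + 2·[2·0.34 + 3·0.33 + 6·0.32] = 14 + 7.18 = 21.18.
With uncorrelated errors the cross-covariances are all true-score covariance, so they carry over unchanged; only the diagonal terms shrink to ρᵢσᵢ².
True-score variance = [0.56 + 2²·0.93 + 3²·0.68] + 7.18 = 10.4 + 7.18 = 17.58.
Reliability = 17.58 / 21.18 = 0.830.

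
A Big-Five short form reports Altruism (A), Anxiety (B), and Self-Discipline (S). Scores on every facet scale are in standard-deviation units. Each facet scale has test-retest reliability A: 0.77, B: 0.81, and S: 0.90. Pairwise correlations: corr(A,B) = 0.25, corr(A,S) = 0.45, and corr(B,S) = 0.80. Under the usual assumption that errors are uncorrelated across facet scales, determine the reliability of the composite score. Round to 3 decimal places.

0.913

Var(A+B+S) = 3 + 2·[0.25 + 0.45 + 0.80] = 3 + 3 = 6.
With uncorrelated errors the cross-covariances are all true-score covariance, so they carry over unchanged; only the diagonal terms shrink to ρᵢσᵢ².
True-score variance = [0.77 + 0.81 + 0.90] + 3 = 2.48 + 3 = 5.48.
Reliability = 5.48 / 6 = 0.913.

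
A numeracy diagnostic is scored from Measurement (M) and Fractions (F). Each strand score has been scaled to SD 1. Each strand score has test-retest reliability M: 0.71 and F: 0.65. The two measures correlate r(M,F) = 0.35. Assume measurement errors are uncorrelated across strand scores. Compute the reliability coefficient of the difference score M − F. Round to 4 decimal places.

Var(M−F) = 1 + 1 − 2·0.35 = 2 − 0.7 = 1.3.
Under uncorrelated errors the observed covariances equal the true-score covariances, so only the own-variance terms attenuate.
True-score variance = [0.71 + 0.65] − 0.7 = 1.36 − 0.7 = 0.66.
Reliability = 0.66 / 1.3 = 0.5077.

0.5077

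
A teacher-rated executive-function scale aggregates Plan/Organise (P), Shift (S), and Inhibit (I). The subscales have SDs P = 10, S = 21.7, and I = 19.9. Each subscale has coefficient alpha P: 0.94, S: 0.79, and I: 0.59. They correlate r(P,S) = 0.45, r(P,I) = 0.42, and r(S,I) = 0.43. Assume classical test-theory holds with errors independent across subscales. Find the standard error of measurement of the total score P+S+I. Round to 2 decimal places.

Var(total) = 966.9 + 733.834 = 1700.73.
True-score variance = 699.649 + 733.834 = 1433.48, so reliability = 0.8429.
Error variance = 1700.73 − 1433.48 = 267.251; SEM = √267.251 = 16.35.

16.35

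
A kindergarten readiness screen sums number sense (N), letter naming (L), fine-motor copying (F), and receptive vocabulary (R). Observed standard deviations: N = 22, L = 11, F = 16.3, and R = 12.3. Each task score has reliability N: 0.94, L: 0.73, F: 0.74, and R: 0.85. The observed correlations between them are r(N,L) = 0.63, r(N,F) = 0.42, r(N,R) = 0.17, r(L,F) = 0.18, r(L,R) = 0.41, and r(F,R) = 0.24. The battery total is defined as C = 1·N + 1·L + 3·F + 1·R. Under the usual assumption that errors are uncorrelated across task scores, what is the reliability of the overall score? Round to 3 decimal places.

Var(C) = 22² + 11² + 3²·16.3² + 12.3² + 2·[22·11·0.63 + 3·22·16.3·0.42 + 22·12.3·0.17 + 3·11·16.3·0.18 + 11·12.3·0.41 + 3·16.3·12.3·0.24] = 3147.5 + 1893.89 = 5041.39.
Under uncorrelated errors the observed covariances equal the true-score covariances, so only the own-variance terms attenuate.
True-score variance = [22²·0.94 + 11²·0.73 + 3²·16.3²·0.74 + 12.3²·0.85] + 1893.89 = 2441.38 + 1893.89 = 4335.27.
Reliability = 4335.27 / 5041.39 = 0.860.

0.860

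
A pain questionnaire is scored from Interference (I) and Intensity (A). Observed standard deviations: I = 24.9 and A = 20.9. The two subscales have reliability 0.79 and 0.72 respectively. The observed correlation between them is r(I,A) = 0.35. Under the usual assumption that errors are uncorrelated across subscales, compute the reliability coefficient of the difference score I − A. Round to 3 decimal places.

Var(I−A) = 24.9² + 20.9² − 2·24.9·20.9·0.35 = 1056.82 − 364.287 = 692.533.
With uncorrelated errors the cross-covariances are all true-score covariance, so they carry over unchanged; only the diagonal terms shrink to ρᵢσᵢ².
True-score variance = [24.9²·0.79 + 20.9²·0.72] − 364.287 = 804.311 − 364.287 = 440.024.
Reliability = 440.024 / 692.533 = 0.635.

0.635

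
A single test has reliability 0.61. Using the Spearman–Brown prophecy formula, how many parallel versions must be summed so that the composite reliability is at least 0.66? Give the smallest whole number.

2

k ≥ ρ*(1−ρ₁)/(ρ₁(1−ρ*)) = 0.66·0.39 / (0.61·0.34) = 1.241.
Smallest integer k = 2.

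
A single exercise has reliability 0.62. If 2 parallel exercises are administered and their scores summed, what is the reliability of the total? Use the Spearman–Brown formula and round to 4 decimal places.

ρ_k = kρ / (1 + (k−1)ρ) = 2·0.62 / (1 + 1·0.62) = 1.240 / 1.620 = 0.7654.

0.7654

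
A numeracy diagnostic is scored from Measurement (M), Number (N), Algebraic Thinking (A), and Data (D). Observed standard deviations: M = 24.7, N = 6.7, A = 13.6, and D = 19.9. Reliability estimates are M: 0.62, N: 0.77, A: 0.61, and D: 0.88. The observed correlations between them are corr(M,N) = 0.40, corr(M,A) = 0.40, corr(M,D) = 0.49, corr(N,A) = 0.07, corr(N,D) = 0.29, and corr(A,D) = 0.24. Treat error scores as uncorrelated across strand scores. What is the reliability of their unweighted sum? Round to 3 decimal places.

0.845

Var(M+N+A+D) = 24.7² + 6.7² + 13.6² + 19.9² + 2·[24.7·6.7·0.40 + 24.7·13.6·0.40 + 24.7·19.9·0.49 + 6.7·13.6·0.07 + 6.7·19.9·0.29 + 13.6·19.9·0.24] = 1235.95 + 1102.82 = 2338.77.
Because errors are independent across components, Cov(Tᵢ,Tⱼ) = Cov(Xᵢ,Xⱼ); the off-diagonal part of the true-score variance is the same as above.
True-score variance = [24.7²·0.62 + 6.7²·0.77 + 13.6²·0.61 + 19.9²·0.88] + 1102.82 = 874.135 + 1102.82 = 1976.96.
Reliability = 1976.96 / 2338.77 = 0.845.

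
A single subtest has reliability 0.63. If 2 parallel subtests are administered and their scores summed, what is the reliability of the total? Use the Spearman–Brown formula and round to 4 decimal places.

0.7730

ρ_k = kρ / (1 + (k−1)ρ) = 2·0.63 / (1 + 1·0.63) = 1.260 / 1.630 = 0.7730.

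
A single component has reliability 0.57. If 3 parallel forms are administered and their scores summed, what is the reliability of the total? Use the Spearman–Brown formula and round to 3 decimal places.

ρ_k = kρ / (1 + (k−1)ρ) = 3·0.57 / (1 + 2·0.57) = 1.710 / 2.140 = 0.799.

0.799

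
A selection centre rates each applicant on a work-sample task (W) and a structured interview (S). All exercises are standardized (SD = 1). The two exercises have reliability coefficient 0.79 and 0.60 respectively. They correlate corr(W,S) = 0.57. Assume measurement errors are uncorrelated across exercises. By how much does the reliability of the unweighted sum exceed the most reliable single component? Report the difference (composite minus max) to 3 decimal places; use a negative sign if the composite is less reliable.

Var(sum) = 2 + 1.14 = 3.14; true-score variance = 1.39 + 1.14 = 2.53; composite reliability = 0.8057.
Max component reliability = 0.7900.
Difference = 0.8057 − 0.7900 = 0.016.

0.016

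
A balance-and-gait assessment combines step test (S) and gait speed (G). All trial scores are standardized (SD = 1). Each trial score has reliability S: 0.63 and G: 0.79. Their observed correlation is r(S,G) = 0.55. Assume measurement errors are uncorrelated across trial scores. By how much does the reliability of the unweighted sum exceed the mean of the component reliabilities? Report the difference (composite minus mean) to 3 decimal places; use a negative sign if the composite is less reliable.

0.103

Var(sum) = 2 + 1.1 = 3.1; true-score variance = 1.42 + 1.1 = 2.52; composite reliability = 0.8129.
Mean component reliability = 0.7100.
Difference = 0.8129 − 0.7100 = 0.103.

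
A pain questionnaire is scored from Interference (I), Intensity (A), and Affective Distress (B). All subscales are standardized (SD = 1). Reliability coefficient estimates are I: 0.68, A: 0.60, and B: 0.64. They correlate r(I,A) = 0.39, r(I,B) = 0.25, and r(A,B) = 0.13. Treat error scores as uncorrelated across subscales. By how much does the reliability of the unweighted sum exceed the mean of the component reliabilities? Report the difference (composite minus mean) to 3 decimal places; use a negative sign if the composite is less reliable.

0.122

Var(sum) = 3 + 1.54 = 4.54; true-score variance = 1.92 + 1.54 = 3.46; composite reliability = 0.7621.
Mean component reliability = 0.6400.
Difference = 0.7621 − 0.6400 = 0.122.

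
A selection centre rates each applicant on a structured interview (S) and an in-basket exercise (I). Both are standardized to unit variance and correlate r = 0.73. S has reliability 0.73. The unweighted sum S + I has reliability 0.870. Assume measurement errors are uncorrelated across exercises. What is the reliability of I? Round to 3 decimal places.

0.820

Var(S+I) = 2 + 2·0.73 = 3.460.
True-score variance = ρ_S + ρ_I + 2·0.73, so 0.870 = (0.73 + ρ_I + 1.46) / 3.460.
ρ_I = 0.870·3.460 − 0.73 − 1.46 = 0.820.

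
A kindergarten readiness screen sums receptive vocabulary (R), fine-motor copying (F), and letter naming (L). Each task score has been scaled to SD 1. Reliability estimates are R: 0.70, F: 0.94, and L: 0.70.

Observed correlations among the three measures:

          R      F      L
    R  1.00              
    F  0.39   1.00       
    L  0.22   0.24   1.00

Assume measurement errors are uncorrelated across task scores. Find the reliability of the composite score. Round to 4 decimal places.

0.8596

Var(R+F+L) = 3 + 2·[0.39 + 0.22 + 0.24] = 3 + 1.7 = 4.7.
With uncorrelated errors the cross-covariances are all true-score covariance, so they carry over unchanged; only the diagonal terms shrink to ρᵢσᵢ².
True-score variance = [0.70 + 0.94 + 0.70] + 1.7 = 2.34 + 1.7 = 4.04.
Reliability = 4.04 / 4.7 = 0.8596.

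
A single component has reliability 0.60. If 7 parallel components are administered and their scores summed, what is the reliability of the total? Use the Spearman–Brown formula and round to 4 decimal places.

0.9130

ρ_k = kρ / (1 + (k−1)ρ) = 7·0.60 / (1 + 6·0.60) = 4.200 / 4.600 = 0.9130.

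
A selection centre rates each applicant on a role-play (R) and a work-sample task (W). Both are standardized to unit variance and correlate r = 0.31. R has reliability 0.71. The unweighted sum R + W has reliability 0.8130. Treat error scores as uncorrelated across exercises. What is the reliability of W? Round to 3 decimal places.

0.800

Var(R+W) = 2 + 2·0.31 = 2.620.
True-score variance = ρ_R + ρ_W + 2·0.31, so 0.8130 = (0.71 + ρ_W + 0.62) / 2.620.
ρ_W = 0.8130·2.620 − 0.71 − 0.62 = 0.800.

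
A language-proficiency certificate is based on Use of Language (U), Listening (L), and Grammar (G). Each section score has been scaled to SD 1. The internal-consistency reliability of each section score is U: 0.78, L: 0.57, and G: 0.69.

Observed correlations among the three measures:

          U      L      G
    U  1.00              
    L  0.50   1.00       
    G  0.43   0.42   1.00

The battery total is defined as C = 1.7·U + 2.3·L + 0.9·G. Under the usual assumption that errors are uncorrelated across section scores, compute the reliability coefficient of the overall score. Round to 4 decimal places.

0.8018

Var(C) = 1.7² + 2.3² + 0.9² + 2·[3.91·0.50 + 1.53·0.43 + 2.07·0.42] = 8.99 + 6.9646 = 15.9546.
Because errors are independent across components, Cov(Tᵢ,Tⱼ) = Cov(Xᵢ,Xⱼ); the off-diagonal part of the true-score variance is the same as above.
True-score variance = [1.7²·0.78 + 2.3²·0.57 + 0.9²·0.69] + 6.9646 = 5.8284 + 6.9646 = 12.793.
Reliability = 12.793 / 15.9546 = 0.8018.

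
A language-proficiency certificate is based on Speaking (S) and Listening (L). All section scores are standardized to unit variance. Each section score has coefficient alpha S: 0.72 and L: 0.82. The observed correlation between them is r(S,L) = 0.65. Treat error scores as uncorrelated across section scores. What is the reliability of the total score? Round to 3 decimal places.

Var(S+L) = 2 + 2·[0.65] = 2 + 1.3 = 3.3.
With uncorrelated errors the cross-covariances are all true-score covariance, so they carry over unchanged; only the diagonal terms shrink to ρᵢσᵢ².
True-score variance = [0.72 + 0.82] + 1.3 = 1.54 + 1.3 = 2.84.
Reliability = 2.84 / 3.3 = 0.861.

0.861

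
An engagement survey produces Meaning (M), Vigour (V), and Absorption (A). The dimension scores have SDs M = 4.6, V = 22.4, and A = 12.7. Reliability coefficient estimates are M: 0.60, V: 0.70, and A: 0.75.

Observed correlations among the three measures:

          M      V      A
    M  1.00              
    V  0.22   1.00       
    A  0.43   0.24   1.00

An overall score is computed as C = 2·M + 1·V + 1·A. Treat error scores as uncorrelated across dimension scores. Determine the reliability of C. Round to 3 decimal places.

0.791

Var(C) = 2²·4.6² + 22.4² + 12.7² + 2·[2·4.6·22.4·0.22 + 2·4.6·12.7·0.43 + 22.4·12.7·0.24] = 747.69 + 327.708 = 1075.4.
Because errors are independent across components, Cov(Tᵢ,Tⱼ) = Cov(Xᵢ,Xⱼ); the off-diagonal part of the true-score variance is the same as above.
True-score variance = [2²·4.6²·0.60 + 22.4²·0.70 + 12.7²·0.75] + 327.708 = 522.983 + 327.708 = 850.691.
Reliability = 850.691 / 1075.4 = 0.791.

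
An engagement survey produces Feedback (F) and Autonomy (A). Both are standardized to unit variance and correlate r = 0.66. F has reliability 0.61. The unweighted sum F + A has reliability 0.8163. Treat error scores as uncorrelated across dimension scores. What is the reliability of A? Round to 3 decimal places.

0.780

Var(F+A) = 2 + 2·0.66 = 3.320.
True-score variance = ρ_F + ρ_A + 2·0.66, so 0.8163 = (0.61 + ρ_A + 1.32) / 3.320.
ρ_A = 0.8163·3.320 − 0.61 − 1.32 = 0.780.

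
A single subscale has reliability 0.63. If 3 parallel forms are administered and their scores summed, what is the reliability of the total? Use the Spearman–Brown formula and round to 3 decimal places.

ρ_k = kρ / (1 + (k−1)ρ) = 3·0.63 / (1 + 2·0.63) = 1.890 / 2.260 = 0.836.

0.836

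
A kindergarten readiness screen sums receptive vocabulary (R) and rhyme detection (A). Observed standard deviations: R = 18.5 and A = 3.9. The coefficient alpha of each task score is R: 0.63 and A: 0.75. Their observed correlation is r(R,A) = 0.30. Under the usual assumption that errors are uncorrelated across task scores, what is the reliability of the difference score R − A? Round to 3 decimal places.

0.585

Var(R−A) = 18.5² + 3.9² − 2·18.5·3.9·0.30 = 357.46 − 43.29 = 314.17.
With uncorrelated errors the cross-covariances are all true-score covariance, so they carry over unchanged; only the diagonal terms shrink to ρᵢσᵢ².
True-score variance = [18.5²·0.63 + 3.9²·0.75] − 43.29 = 227.025 − 43.29 = 183.735.
Reliability = 183.735 / 314.17 = 0.585.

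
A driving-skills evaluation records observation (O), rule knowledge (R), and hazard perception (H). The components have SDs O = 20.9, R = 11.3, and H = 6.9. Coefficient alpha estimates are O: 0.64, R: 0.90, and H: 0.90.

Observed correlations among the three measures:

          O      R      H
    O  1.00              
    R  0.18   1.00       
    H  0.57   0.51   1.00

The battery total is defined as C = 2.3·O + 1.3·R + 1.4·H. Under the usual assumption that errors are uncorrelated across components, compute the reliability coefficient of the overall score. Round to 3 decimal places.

Var(C) = 2.3²·20.9² + 1.3²·11.3² + 1.4²·6.9² + 2·[2.99·20.9·11.3·0.18 + 3.22·20.9·6.9·0.57 + 1.82·11.3·6.9·0.51] = 2619.84 + 928.323 = 3548.16.
Under uncorrelated errors the observed covariances equal the true-score covariances, so only the own-variance terms attenuate.
True-score variance = [2.3²·20.9²·0.64 + 1.3²·11.3²·0.90 + 1.4²·6.9²·0.90] + 928.323 = 1757.06 + 928.323 = 2685.39.
Reliability = 2685.39 / 3548.16 = 0.757.

0.757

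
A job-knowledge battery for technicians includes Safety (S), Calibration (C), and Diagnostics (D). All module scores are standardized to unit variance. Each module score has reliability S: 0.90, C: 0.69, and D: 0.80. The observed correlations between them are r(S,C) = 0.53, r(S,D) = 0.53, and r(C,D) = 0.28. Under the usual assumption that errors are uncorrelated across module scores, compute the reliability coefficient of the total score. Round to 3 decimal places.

Var(S+C+D) = 3 + 2·[0.53 + 0.53 + 0.28] = 3 + 2.68 = 5.68.
Under uncorrelated errors the observed covariances equal the true-score covariances, so only the own-variance terms attenuate.
True-score variance = [0.90 + 0.69 + 0.80] + 2.68 = 2.39 + 2.68 = 5.07.
Reliability = 5.07 / 5.68 = 0.893.

0.893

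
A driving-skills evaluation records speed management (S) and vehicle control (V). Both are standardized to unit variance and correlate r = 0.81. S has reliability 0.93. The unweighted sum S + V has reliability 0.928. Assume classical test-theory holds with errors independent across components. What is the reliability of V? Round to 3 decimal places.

0.809

Var(S+V) = 2 + 2·0.81 = 3.620.
True-score variance = ρ_S + ρ_V + 2·0.81, so 0.928 = (0.93 + ρ_V + 1.62) / 3.620.
ρ_V = 0.928·3.620 − 0.93 − 1.62 = 0.809.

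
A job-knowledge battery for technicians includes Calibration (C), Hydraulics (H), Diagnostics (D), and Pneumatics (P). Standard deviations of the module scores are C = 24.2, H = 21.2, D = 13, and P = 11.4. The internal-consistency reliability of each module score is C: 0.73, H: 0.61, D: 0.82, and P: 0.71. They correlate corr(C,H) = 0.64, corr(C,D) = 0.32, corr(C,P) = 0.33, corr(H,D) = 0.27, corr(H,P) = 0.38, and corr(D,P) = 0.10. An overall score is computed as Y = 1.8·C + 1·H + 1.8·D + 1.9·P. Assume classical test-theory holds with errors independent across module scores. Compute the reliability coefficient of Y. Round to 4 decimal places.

0.8590

Var(Y) = 1.8²·24.2² + 21.2² + 1.8²·13² + 1.9²·11.4² + 2·[1.8·24.2·21.2·0.64 + 3.24·24.2·13·0.32 + 3.42·24.2·11.4·0.33 + 1.8·21.2·13·0.27 + 1.9·21.2·11.4·0.38 + 3.42·13·11.4·0.10] = 3363.63 + 3175.35 = 6538.98.
Because errors are independent across components, Cov(Tᵢ,Tⱼ) = Cov(Xᵢ,Xⱼ); the off-diagonal part of the true-score variance is the same as above.
True-score variance = [1.8²·24.2²·0.73 + 21.2²·0.61 + 1.8²·13²·0.82 + 1.9²·11.4²·0.71] + 3175.35 = 2441.41 + 3175.35 = 5616.77.
Reliability = 5616.77 / 6538.98 = 0.8590.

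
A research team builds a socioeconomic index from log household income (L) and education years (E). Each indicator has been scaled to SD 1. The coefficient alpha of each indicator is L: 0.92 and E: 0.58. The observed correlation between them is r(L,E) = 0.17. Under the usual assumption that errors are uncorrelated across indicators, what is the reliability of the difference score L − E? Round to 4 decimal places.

0.6988

Var(L−E) = 1 + 1 − 2·0.17 = 2 − 0.34 = 1.66.
Under uncorrelated errors the observed covariances equal the true-score covariances, so only the own-variance terms attenuate.
True-score variance = [0.92 + 0.58] − 0.34 = 1.5 − 0.34 = 1.16.
Reliability = 1.16 / 1.66 = 0.6988.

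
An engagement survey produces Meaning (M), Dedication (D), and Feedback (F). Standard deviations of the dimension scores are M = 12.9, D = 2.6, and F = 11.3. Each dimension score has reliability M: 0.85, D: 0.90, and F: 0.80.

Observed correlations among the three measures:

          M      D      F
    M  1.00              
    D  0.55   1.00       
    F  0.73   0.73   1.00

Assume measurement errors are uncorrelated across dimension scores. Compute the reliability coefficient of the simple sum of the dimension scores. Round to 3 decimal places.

Var(M+D+F) = 12.9² + 2.6² + 11.3² + 2·[12.9·2.6·0.55 + 12.9·11.3·0.73 + 2.6·11.3·0.73] = 300.86 + 292.613 = 593.473.
Under uncorrelated errors the observed covariances equal the true-score covariances, so only the own-variance terms attenuate.
True-score variance = [12.9²·0.85 + 2.6²·0.90 + 11.3²·0.80] + 292.613 = 249.685 + 292.613 = 542.298.
Reliability = 542.298 / 593.473 = 0.914.

0.914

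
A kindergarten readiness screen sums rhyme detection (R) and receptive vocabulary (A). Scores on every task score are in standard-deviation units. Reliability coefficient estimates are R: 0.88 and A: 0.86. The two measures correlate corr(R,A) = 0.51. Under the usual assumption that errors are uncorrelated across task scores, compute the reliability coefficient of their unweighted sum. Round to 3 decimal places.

Var(R+A) = 2 + 2·[0.51] = 2 + 1.02 = 3.02.
With uncorrelated errors the cross-covariances are all true-score covariance, so they carry over unchanged; only the diagonal terms shrink to ρᵢσᵢ².
True-score variance = [0.88 + 0.86] + 1.02 = 1.74 + 1.02 = 2.76.
Reliability = 2.76 / 3.02 = 0.914.

0.914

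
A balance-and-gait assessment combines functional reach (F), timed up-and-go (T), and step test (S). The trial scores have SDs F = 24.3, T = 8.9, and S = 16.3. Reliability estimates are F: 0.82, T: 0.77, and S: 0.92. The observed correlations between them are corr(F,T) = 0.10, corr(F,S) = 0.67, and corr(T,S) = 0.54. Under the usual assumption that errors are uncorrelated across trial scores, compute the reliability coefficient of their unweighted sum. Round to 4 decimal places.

0.9125

Var(F+T+S) = 24.3² + 8.9² + 16.3² + 2·[24.3·8.9·0.10 + 24.3·16.3·0.67 + 8.9·16.3·0.54] = 935.39 + 730.69 = 1666.08.
Because errors are independent across components, Cov(Tᵢ,Tⱼ) = Cov(Xᵢ,Xⱼ); the off-diagonal part of the true-score variance is the same as above.
True-score variance = [24.3²·0.82 + 8.9²·0.77 + 16.3²·0.92] + 730.69 = 789.628 + 730.69 = 1520.32.
Reliability = 1520.32 / 1666.08 = 0.9125.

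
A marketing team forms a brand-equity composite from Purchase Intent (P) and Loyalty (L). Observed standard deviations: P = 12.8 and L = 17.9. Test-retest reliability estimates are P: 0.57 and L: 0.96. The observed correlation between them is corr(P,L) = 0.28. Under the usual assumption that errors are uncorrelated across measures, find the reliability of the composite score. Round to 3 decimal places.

Var(P+L) = 12.8² + 17.9² + 2·[12.8·17.9·0.28] = 484.25 + 128.307 = 612.557.
Because errors are independent across components, Cov(Tᵢ,Tⱼ) = Cov(Xᵢ,Xⱼ); the off-diagonal part of the true-score variance is the same as above.
True-score variance = [12.8²·0.57 + 17.9²·0.96] + 128.307 = 400.982 + 128.307 = 529.29.
Reliability = 529.29 / 612.557 = 0.864.

0.864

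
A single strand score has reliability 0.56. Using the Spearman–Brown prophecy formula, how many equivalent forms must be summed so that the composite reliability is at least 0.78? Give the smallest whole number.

3

k ≥ ρ*(1−ρ₁)/(ρ₁(1−ρ*)) = 0.78·0.44 / (0.56·0.22) = 2.786.
Smallest integer k = 3.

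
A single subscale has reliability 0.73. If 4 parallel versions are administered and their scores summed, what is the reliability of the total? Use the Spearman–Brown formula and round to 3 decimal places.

0.915

ρ_k = kρ / (1 + (k−1)ρ) = 4·0.73 / (1 + 3·0.73) = 2.920 / 3.190 = 0.915.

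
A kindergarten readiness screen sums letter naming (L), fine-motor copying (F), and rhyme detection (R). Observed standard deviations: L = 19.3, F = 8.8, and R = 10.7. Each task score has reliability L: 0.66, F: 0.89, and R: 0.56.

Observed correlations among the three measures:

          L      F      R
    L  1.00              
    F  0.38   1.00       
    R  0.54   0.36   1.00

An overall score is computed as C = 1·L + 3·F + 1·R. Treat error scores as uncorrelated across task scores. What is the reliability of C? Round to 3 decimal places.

Var(C) = 19.3² + 3²·8.8² + 10.7² + 2·[3·19.3·8.8·0.38 + 19.3·10.7·0.54 + 3·8.8·10.7·0.36] = 1183.94 + 813.652 = 1997.59.
Under uncorrelated errors the observed covariances equal the true-score covariances, so only the own-variance terms attenuate.
True-score variance = [19.3²·0.66 + 3²·8.8²·0.89 + 10.7²·0.56] + 813.652 = 930.252 + 813.652 = 1743.9.
Reliability = 1743.9 / 1997.59 = 0.873.

0.873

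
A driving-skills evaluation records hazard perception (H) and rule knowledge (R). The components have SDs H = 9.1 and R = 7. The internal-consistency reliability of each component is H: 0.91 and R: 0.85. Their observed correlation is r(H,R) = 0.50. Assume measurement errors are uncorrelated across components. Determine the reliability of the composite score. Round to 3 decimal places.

0.924

Var(H+R) = 9.1² + 7² + 2·[9.1·7·0.50] = 131.81 + 63.7 = 195.51.
Because errors are independent across components, Cov(Tᵢ,Tⱼ) = Cov(Xᵢ,Xⱼ); the off-diagonal part of the true-score variance is the same as above.
True-score variance = [9.1²·0.91 + 7²·0.85] + 63.7 = 117.007 + 63.7 = 180.707.
Reliability = 180.707 / 195.51 = 0.924.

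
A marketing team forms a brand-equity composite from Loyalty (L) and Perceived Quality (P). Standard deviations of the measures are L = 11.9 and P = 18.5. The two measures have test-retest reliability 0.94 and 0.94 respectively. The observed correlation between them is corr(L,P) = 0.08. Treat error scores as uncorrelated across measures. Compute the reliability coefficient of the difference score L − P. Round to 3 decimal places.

Var(L−P) = 11.9² + 18.5² − 2·11.9·18.5·0.08 = 483.86 − 35.224 = 448.636.
Under uncorrelated errors the observed covariances equal the true-score covariances, so only the own-variance terms attenuate.
True-score variance = [11.9²·0.94 + 18.5²·0.94] − 35.224 = 454.828 − 35.224 = 419.604.
Reliability = 419.604 / 448.636 = 0.935.

0.935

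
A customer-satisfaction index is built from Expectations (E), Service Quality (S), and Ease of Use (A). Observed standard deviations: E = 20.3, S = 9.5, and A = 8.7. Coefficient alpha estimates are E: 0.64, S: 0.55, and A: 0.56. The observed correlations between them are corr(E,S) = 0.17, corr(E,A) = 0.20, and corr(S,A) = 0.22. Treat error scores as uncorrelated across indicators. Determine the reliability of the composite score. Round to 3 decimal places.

0.704

Var(E+S+A) = 20.3² + 9.5² + 8.7² + 2·[20.3·9.5·0.17 + 20.3·8.7·0.20 + 9.5·8.7·0.22] = 578.03 + 172.579 = 750.609.
Under uncorrelated errors the observed covariances equal the true-score covariances, so only the own-variance terms attenuate.
True-score variance = [20.3²·0.64 + 9.5²·0.55 + 8.7²·0.56] + 172.579 = 355.762 + 172.579 = 528.341.
Reliability = 528.341 / 750.609 = 0.704.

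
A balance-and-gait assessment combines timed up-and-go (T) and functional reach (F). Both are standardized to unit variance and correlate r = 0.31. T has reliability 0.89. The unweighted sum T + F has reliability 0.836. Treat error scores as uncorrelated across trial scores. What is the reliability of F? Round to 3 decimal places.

Var(T+F) = 2 + 2·0.31 = 2.620.
True-score variance = ρ_T + ρ_F + 2·0.31, so 0.836 = (0.89 + ρ_F + 0.62) / 2.620.
ρ_F = 0.836·2.620 − 0.89 − 0.62 = 0.680.

0.680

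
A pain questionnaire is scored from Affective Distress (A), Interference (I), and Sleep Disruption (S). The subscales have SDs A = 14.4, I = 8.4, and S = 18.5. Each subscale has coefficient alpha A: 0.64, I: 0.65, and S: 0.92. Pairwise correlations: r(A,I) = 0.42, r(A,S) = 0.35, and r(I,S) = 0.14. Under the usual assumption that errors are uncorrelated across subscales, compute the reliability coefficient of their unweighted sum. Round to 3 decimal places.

Var(A+I+S) = 14.4² + 8.4² + 18.5² + 2·[14.4·8.4·0.42 + 14.4·18.5·0.35 + 8.4·18.5·0.14] = 620.17 + 331.598 = 951.768.
With uncorrelated errors the cross-covariances are all true-score covariance, so they carry over unchanged; only the diagonal terms shrink to ρᵢσᵢ².
True-score variance = [14.4²·0.64 + 8.4²·0.65 + 18.5²·0.92] + 331.598 = 493.444 + 331.598 = 825.043.
Reliability = 825.043 / 951.768 = 0.867.

0.867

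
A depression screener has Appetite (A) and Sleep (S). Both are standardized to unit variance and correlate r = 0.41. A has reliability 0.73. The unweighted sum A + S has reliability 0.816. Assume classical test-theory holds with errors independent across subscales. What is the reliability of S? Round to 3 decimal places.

Var(A+S) = 2 + 2·0.41 = 2.820.
True-score variance = ρ_A + ρ_S + 2·0.41, so 0.816 = (0.73 + ρ_S + 0.82) / 2.820.
ρ_S = 0.816·2.820 − 0.73 − 0.82 = 0.751.

0.751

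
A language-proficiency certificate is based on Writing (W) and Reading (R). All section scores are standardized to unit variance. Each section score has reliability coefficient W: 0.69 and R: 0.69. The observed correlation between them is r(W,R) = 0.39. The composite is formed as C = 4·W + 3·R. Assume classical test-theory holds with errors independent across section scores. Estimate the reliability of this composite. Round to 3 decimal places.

Var(C) = 4² + 3² + 2·[12·0.39] = 25 + 9.36 = 34.36.
Under uncorrelated errors the observed covariances equal the true-score covariances, so only the own-variance terms attenuate.
True-score variance = [4²·0.69 + 3²·0.69] + 9.36 = 17.25 + 9.36 = 26.61.
Reliability = 26.61 / 34.36 = 0.774.

0.774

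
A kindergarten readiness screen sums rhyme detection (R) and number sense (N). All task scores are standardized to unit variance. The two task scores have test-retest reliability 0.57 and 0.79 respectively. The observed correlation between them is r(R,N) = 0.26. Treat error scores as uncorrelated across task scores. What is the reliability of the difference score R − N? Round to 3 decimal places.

Var(R−N) = 1 + 1 − 2·0.26 = 2 − 0.52 = 1.48.
Under uncorrelated errors the observed covariances equal the true-score covariances, so only the own-variance terms attenuate.
True-score variance = [0.57 + 0.79] − 0.52 = 1.36 − 0.52 = 0.84.
Reliability = 0.84 / 1.48 = 0.568.

0.568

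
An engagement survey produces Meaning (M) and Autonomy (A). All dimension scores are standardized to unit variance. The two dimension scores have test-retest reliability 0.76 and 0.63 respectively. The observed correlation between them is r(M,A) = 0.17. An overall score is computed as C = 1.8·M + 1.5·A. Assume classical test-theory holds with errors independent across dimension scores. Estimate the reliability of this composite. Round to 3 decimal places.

0.749

Var(C) = 1.8² + 1.5² + 2·[2.7·0.17] = 5.49 + 0.918 = 6.408.
With uncorrelated errors the cross-covariances are all true-score covariance, so they carry over unchanged; only the diagonal terms shrink to ρᵢσᵢ².
True-score variance = [1.8²·0.76 + 1.5²·0.63] + 0.918 = 3.8799 + 0.918 = 4.7979.
Reliability = 4.7979 / 6.408 = 0.749.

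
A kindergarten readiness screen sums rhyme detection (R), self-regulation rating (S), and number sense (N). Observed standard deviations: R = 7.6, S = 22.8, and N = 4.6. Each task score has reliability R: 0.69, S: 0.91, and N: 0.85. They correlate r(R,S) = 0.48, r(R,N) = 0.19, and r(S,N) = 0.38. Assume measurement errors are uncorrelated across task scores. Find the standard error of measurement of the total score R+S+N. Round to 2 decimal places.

8.24

Var(total) = 598.76 + 259.342 = 858.102.
True-score variance = 530.895 + 259.342 = 790.237, so reliability = 0.9209.
Error variance = 858.102 − 790.237 = 67.8652; SEM = √67.8652 = 8.24.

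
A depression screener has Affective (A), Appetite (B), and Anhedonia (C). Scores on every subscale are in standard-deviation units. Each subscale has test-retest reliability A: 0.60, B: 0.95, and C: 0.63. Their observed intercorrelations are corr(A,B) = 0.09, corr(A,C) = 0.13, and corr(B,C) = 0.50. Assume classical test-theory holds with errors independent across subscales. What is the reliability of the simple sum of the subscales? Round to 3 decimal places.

Var(A+B+C) = 3 + 2·[0.09 + 0.13 + 0.50] = 3 + 1.44 = 4.44.
Under uncorrelated errors the observed covariances equal the true-score covariances, so only the own-variance terms attenuate.
True-score variance = [0.60 + 0.95 + 0.63] + 1.44 = 2.18 + 1.44 = 3.62.
Reliability = 3.62 / 4.44 = 0.815.

0.815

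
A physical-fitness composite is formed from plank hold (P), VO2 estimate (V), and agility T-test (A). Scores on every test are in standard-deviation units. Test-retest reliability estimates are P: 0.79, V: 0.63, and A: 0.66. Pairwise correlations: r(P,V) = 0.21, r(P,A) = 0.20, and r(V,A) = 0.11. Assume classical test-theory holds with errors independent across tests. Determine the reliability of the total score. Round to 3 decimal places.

0.772

Var(P+V+A) = 3 + 2·[0.21 + 0.20 + 0.11] = 3 + 1.04 = 4.04.
Because errors are independent across components, Cov(Tᵢ,Tⱼ) = Cov(Xᵢ,Xⱼ); the off-diagonal part of the true-score variance is the same as above.
True-score variance = [0.79 + 0.63 + 0.66] + 1.04 = 2.08 + 1.04 = 3.12.
Reliability = 3.12 / 4.04 = 0.772.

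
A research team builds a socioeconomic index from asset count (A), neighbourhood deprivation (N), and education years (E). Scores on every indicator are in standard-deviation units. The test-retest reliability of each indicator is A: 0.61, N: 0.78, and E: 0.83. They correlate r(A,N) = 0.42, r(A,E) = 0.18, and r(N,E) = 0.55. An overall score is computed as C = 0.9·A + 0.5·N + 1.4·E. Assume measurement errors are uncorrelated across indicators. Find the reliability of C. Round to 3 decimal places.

0.848

Var(C) = 0.9² + 0.5² + 1.4² + 2·[0.45·0.42 + 1.26·0.18 + 0.7·0.55] = 3.02 + 1.6016 = 4.6216.
With uncorrelated errors the cross-covariances are all true-score covariance, so they carry over unchanged; only the diagonal terms shrink to ρᵢσᵢ².
True-score variance = [0.9²·0.61 + 0.5²·0.78 + 1.4²·0.83] + 1.6016 = 2.3159 + 1.6016 = 3.9175.
Reliability = 3.9175 / 4.6216 = 0.848.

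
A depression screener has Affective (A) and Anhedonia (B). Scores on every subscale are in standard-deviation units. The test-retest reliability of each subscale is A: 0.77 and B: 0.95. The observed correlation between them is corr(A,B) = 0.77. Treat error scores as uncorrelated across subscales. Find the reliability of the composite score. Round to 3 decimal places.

0.921

Var(A+B) = 2 + 2·[0.77] = 2 + 1.54 = 3.54.
With uncorrelated errors the cross-covariances are all true-score covariance, so they carry over unchanged; only the diagonal terms shrink to ρᵢσᵢ².
True-score variance = [0.77 + 0.95] + 1.54 = 1.72 + 1.54 = 3.26.
Reliability = 3.26 / 3.54 = 0.921.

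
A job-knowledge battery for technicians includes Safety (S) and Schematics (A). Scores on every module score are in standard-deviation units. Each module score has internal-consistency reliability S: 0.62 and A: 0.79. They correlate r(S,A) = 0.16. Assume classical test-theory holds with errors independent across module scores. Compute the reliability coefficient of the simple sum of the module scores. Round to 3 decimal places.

0.746

Var(S+A) = 2 + 2·[0.16] = 2 + 0.32 = 2.32.
Under uncorrelated errors the observed covariances equal the true-score covariances, so only the own-variance terms attenuate.
True-score variance = [0.62 + 0.79] + 0.32 = 1.41 + 0.32 = 1.73.
Reliability = 1.73 / 2.32 = 0.746.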